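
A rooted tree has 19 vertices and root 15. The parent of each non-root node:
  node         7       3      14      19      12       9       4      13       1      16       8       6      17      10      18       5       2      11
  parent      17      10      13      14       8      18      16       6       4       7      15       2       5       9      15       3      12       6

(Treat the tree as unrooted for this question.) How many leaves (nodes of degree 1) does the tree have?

3

Exactly 3 nodes have a single neighbour: 1, 11, 19.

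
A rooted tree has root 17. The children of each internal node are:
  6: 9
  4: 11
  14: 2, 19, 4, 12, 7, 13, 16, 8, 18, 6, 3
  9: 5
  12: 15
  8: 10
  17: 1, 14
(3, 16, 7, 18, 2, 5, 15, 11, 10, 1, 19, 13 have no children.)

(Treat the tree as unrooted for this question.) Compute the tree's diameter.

BFS from 5 reaches 10 last, at distance 5; BFS from 10 confirms no node is farther.
Path: 5 - 9 - 6 - 14 - 8 - 10.

5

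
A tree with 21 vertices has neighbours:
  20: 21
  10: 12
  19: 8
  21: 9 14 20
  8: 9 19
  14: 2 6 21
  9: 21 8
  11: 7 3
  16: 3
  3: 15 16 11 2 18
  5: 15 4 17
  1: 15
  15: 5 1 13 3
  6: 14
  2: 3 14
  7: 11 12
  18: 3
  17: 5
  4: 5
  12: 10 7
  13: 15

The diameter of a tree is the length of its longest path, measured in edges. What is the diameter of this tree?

10

Starting from 19, a farthest node is 10 at distance 10.
One longest path: 19–8–9–21–14–2–3–11–7–12–10.
So the diameter is 10.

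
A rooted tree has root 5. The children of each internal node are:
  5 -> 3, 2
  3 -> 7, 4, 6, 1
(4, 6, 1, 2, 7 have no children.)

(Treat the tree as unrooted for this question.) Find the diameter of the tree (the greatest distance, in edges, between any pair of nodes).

3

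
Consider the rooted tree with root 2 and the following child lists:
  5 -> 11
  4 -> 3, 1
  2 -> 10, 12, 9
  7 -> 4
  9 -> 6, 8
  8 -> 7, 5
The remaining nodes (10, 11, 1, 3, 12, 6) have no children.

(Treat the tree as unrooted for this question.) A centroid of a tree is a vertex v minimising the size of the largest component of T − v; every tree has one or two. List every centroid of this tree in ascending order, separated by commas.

If 8 is removed the pieces have sizes 5, 4, 2, all ≤ ⌊12/2⌋ = 6.
No neighbour of 8 does as well, so 8 is the unique centroid.

8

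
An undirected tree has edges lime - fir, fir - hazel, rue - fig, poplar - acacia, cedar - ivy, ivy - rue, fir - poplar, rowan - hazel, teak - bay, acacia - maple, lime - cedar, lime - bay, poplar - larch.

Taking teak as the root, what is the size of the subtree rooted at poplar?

4

The subtree rooted at poplar contains: poplar, larch, acacia, maple — 4 nodes.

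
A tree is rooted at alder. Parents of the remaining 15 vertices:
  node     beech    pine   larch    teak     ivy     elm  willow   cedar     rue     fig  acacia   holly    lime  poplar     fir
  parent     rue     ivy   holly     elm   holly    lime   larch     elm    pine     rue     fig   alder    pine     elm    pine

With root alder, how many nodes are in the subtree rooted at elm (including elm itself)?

4

elm's subtree: {elm, teak, poplar, cedar}, size 4.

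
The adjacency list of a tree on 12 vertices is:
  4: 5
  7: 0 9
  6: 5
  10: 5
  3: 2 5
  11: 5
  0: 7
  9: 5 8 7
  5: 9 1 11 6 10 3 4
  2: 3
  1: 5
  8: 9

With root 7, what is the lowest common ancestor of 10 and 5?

Path 10→root: 10 5 9 7; path 5→root: 5 9 7.
First common node: 5.

5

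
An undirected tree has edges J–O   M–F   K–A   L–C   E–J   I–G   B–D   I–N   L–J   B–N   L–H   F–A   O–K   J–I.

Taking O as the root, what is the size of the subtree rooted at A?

A's subtree: {A, F, M}, size 3.

3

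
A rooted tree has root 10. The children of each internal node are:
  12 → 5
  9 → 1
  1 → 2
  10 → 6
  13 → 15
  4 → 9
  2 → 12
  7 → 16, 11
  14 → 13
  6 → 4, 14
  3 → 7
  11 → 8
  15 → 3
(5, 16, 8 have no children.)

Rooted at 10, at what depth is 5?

Climbing from 5 to the root: 5–12–2–1–9–4–6–10. That's 7 steps.

7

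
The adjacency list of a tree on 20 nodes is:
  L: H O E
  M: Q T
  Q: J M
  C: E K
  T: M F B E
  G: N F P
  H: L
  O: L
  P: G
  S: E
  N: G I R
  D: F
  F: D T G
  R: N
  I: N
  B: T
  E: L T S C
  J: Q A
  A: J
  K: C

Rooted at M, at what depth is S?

M–T–E–S — 3 edges.

3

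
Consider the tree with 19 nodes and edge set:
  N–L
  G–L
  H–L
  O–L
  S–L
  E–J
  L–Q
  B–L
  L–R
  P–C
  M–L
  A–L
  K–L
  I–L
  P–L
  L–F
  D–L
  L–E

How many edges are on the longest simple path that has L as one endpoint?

2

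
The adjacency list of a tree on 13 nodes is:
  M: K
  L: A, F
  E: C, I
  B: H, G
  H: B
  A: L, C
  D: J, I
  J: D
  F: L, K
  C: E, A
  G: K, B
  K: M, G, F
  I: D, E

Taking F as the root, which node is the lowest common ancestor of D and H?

F

Ancestors of D (toward the root): D, I, E, C, A, L, F.
Ancestors of H: H, B, G, K, F.
The deepest node appearing in both lists is F.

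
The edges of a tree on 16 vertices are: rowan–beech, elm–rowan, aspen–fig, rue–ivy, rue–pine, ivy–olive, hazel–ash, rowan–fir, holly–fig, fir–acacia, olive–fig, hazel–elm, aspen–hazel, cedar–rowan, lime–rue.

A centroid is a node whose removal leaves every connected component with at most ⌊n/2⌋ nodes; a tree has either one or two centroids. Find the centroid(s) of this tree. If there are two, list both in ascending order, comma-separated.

aspen, hazel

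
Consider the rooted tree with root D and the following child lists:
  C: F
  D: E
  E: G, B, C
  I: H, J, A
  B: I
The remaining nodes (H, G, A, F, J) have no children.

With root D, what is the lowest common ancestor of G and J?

E

G's ancestor chain is G, E, D and J's is J, I, B, E, D; they first meet at E.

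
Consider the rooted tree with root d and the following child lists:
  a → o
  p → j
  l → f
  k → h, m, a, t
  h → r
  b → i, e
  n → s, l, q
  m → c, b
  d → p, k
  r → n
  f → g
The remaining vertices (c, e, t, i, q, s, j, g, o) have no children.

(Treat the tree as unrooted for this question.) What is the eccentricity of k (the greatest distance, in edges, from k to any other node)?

6

The node farthest from k is g, via k – h – r – n – l – f – g — 6 edges.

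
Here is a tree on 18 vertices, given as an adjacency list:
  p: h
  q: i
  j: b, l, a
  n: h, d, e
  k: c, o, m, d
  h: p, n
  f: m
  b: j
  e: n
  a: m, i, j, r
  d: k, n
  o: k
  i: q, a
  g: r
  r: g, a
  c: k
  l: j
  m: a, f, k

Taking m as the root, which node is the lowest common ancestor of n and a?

m

n's ancestor chain is n, d, k, m and a's is a, m; they first meet at m.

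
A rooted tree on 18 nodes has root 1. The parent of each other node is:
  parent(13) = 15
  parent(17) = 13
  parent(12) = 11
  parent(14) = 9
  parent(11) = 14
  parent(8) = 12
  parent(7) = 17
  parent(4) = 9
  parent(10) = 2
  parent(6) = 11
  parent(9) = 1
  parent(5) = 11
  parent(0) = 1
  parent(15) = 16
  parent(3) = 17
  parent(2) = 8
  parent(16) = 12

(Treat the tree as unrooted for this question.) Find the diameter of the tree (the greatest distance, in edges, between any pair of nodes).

10

BFS from 0 reaches 3 last, at distance 10; BFS from 3 confirms no node is farther.
Path: 0-1-9-14-11-12-16-15-13-17-3.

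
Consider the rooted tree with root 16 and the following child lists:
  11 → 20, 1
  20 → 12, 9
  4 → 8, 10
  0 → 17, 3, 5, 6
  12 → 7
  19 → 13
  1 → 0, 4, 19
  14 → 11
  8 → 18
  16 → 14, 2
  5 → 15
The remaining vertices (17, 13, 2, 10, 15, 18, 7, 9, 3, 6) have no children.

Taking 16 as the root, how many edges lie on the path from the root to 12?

4

Path from 16 to 12: 16–14–11–20–12, which has 4 edges.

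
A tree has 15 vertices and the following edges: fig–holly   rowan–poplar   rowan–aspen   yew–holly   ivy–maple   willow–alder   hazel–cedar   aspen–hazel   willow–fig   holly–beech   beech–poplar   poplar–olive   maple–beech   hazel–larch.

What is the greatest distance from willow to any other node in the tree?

The node farthest from willow is cedar (larch also at distance 8), via willow – fig – holly – beech – poplar – rowan – aspen – hazel – cedar — 8 edges.

8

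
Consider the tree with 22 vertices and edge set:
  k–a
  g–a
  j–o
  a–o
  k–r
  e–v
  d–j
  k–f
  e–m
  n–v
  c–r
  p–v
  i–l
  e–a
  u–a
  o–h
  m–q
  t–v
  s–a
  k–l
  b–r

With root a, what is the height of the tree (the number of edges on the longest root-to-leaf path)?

The longest root-to-leaf path is a–e–v–p (3 edges).

3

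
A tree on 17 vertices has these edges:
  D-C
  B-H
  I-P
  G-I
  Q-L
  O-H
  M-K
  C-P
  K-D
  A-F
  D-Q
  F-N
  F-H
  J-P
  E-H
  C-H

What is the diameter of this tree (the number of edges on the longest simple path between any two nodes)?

6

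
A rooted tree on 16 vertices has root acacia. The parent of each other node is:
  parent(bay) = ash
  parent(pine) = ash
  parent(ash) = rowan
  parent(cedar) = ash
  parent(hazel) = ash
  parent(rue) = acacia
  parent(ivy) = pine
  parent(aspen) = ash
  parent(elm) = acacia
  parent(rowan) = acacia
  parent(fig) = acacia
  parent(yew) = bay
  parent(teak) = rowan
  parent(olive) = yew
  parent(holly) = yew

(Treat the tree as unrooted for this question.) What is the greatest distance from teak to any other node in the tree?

5

The node farthest from teak is olive (holly also at distance 5), via teak–rowan–ash–bay–yew–olive — 5 edges.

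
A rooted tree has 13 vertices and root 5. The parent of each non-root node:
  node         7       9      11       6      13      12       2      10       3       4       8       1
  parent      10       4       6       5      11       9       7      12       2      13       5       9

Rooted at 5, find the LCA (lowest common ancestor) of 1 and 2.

Ancestors of 1 (toward the root): 1, 9, 4, 13, 11, 6, 5.
Ancestors of 2: 2, 7, 10, 12, 9, 4, 13, 11, 6, 5.
The deepest node appearing in both lists is 9.

9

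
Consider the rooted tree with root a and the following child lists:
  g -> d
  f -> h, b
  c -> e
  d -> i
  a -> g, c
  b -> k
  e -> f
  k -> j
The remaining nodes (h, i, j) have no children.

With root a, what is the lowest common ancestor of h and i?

a

h's ancestor chain is h, f, e, c, a and i's is i, d, g, a; they first meet at a.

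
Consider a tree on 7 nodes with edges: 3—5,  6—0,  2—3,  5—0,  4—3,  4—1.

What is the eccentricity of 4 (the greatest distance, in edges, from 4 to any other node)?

The node farthest from 4 is 6, via 4 – 3 – 5 – 0 – 6 — 4 edges.

4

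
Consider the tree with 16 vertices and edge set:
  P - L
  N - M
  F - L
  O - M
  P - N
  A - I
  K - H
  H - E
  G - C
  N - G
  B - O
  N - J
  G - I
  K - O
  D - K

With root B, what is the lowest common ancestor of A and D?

O

A's ancestor chain is A, I, G, N, M, O, B and D's is D, K, O, B; they first meet at O.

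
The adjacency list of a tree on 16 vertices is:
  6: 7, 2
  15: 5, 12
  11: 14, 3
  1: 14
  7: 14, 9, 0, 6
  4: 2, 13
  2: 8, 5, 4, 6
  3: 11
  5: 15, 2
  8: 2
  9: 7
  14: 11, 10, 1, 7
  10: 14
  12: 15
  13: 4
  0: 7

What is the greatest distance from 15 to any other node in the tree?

7

A farthest node from 15 is 3.
The path 15 – 5 – 2 – 6 – 7 – 14 – 11 – 3 has 7 edges.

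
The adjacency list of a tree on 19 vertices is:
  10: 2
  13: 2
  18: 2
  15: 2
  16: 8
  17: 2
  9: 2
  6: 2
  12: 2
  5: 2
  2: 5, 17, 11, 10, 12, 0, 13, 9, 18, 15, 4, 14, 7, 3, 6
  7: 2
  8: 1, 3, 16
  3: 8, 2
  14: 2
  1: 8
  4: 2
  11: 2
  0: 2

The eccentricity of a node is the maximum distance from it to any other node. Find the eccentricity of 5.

4

The node farthest from 5 is 16 (1 also at distance 4), via 5–2–3–8–16 — 4 edges.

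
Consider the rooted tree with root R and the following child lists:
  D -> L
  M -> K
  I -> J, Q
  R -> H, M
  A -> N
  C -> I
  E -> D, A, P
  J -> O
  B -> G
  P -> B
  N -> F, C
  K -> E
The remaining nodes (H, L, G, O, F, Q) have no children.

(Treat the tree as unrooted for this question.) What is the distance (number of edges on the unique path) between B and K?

3

The path is B – P – E – K, which has 3 edges.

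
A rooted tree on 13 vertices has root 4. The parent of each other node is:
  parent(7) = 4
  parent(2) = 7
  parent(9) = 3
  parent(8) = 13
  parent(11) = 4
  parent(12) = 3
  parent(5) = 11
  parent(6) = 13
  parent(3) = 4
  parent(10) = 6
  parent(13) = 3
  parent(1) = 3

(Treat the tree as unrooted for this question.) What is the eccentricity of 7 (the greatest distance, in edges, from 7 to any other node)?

5

A farthest node from 7 is 10.
The path 7 – 4 – 3 – 13 – 6 – 10 has 5 edges.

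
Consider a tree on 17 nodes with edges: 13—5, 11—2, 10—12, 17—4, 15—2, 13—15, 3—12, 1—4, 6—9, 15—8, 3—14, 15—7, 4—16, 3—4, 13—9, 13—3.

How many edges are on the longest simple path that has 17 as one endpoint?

A farthest node from 17 is 11.
The path 17 – 4 – 3 – 13 – 15 – 2 – 11 has 6 edges.

6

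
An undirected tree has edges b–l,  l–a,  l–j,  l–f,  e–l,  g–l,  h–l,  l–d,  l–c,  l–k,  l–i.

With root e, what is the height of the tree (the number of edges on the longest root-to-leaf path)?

2

A deepest node is k, reached by e–l–k.
That path has 2 edges, so the height is 2.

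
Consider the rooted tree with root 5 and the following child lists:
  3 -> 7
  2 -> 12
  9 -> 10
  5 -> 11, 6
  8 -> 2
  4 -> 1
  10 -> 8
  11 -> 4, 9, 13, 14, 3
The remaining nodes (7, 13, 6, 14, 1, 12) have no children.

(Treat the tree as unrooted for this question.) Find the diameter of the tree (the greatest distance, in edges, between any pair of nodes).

7

A longest path is 12 - 2 - 8 - 10 - 9 - 11 - 4 - 1, with 7 edges.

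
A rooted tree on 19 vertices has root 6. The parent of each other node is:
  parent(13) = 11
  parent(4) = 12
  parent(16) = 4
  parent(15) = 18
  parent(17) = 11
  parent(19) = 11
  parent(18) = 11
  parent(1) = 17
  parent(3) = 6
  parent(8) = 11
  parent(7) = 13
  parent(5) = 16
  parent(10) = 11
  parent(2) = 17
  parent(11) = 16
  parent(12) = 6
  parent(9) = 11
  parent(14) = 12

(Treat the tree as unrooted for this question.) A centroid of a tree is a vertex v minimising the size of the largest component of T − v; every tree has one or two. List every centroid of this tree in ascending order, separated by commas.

11

Removing 11 splits the tree into components of sizes 7, 3, 2, 2, 1, 1, 1, 1; the largest is 7 ≤ ⌊19/2⌋ = 9.
No neighbour of 11 does as well, so 11 is the unique centroid.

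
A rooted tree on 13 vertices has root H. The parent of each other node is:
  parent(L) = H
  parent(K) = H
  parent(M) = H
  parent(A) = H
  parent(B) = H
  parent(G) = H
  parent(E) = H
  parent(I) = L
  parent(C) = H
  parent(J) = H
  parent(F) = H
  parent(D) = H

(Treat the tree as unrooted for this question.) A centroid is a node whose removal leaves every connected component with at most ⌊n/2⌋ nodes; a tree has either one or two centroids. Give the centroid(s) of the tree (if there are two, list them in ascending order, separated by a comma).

Removing H splits the tree into components of sizes 2, 1, 1, 1, 1, 1, 1, 1, 1, 1, 1; the largest is 2 ≤ ⌊13/2⌋ = 6.
Every other node leaves some component of size > 6, so the centroid is unique.

H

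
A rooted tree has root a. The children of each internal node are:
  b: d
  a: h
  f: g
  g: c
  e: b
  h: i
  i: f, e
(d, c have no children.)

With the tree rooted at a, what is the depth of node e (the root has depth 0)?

Climbing from e to the root: e–i–h–a. That's 3 steps.

3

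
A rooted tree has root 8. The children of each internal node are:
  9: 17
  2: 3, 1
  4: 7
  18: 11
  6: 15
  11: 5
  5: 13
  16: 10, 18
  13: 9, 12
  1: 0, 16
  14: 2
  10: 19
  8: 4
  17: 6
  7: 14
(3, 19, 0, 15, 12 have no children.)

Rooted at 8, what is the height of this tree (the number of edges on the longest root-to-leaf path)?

14

The longest root-to-leaf path is 8 → 4 → 7 → 14 → 2 → 1 → 16 → 18 → 11 → 5 → 13 → 9 → 17 → 6 → 15 (14 edges).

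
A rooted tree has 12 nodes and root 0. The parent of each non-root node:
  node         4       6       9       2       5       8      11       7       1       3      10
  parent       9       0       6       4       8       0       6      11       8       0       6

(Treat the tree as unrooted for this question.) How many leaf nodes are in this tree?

6

Exactly 6 nodes have a single neighbour: 1, 2, 3, 5, 7, 10.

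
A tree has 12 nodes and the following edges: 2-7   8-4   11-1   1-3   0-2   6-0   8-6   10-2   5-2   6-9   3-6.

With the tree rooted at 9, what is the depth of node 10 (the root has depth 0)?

4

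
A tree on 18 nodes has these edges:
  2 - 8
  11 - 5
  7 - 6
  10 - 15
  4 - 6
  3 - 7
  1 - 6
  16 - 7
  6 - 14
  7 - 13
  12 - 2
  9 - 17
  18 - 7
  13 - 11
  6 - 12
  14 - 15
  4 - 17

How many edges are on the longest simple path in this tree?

7

A longest path is 5–11–13–7–6–12–2–8, with 7 edges.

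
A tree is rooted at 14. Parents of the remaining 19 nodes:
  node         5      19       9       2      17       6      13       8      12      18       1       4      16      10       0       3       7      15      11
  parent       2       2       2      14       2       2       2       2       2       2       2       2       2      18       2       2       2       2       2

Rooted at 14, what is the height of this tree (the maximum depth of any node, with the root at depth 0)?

3

A deepest node is 10, reached by 14 → 2 → 18 → 10.
That path has 3 edges, so the height is 3.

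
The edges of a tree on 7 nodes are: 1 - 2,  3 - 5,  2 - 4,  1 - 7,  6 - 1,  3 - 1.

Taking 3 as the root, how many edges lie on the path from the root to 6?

2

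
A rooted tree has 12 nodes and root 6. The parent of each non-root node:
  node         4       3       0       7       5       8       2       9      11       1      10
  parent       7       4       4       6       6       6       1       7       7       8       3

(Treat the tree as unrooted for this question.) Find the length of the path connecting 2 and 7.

4

2–1–8–6–7: 4 edges.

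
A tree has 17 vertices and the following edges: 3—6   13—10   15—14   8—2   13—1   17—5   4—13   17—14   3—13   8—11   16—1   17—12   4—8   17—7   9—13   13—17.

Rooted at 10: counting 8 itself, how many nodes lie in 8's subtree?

3

The subtree rooted at 8 contains: 8, 2, 11 — 3 nodes.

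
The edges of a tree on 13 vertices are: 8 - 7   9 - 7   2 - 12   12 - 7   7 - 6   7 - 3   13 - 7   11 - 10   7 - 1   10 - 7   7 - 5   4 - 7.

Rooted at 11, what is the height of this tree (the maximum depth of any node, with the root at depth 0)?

4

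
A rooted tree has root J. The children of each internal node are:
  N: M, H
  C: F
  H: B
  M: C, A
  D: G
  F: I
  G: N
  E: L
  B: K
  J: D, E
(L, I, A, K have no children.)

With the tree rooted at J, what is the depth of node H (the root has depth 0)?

Path from J to H: J – D – G – N – H, which has 4 edges.

4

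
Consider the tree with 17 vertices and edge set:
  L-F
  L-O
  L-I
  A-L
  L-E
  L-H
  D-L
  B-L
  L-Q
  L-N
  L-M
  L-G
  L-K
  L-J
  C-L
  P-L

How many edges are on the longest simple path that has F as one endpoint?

The node farthest from F is Q (G, B, O, N, C, A, I, M, J, E, D, H, K, P also at distance 2), via F-L-Q — 2 edges.

2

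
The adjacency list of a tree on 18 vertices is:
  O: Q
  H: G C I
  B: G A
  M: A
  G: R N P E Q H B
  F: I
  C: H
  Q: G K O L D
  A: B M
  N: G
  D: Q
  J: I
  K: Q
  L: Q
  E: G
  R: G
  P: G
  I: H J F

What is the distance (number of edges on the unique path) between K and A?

4

The path is K - Q - G - B - A, which has 4 edges.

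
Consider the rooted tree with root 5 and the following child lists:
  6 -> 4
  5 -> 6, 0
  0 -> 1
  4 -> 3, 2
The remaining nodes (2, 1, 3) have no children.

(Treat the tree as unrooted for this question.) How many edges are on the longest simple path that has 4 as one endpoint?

A farthest node from 4 is 1.
The path 4 – 6 – 5 – 0 – 1 has 4 edges.

4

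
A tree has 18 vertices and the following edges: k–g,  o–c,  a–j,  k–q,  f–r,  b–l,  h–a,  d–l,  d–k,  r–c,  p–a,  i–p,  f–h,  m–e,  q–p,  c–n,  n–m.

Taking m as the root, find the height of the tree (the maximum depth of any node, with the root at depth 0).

12

b sits deepest: m–n–c–r–f–h–a–p–q–k–d–l–b — 12 edges from the root.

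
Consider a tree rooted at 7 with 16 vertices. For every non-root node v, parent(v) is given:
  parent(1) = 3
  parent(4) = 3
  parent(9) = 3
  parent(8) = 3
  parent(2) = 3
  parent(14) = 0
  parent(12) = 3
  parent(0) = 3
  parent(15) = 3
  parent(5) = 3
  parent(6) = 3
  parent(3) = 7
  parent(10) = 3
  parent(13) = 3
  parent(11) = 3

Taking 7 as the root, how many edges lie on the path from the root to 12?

2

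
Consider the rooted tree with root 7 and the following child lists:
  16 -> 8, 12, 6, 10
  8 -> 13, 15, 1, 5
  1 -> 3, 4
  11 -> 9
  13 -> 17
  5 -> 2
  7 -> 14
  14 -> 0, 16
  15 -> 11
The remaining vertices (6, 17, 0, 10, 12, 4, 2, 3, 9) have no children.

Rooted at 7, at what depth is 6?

3

Climbing from 6 to the root: 6–16–14–7. That's 3 steps.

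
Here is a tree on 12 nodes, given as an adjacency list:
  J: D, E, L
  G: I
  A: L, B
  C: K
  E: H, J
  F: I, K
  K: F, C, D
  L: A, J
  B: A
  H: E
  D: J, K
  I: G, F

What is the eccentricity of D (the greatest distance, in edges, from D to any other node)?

4

Distances from D peak at 4, attained at B (G also at distance 4).
D-J-L-A-B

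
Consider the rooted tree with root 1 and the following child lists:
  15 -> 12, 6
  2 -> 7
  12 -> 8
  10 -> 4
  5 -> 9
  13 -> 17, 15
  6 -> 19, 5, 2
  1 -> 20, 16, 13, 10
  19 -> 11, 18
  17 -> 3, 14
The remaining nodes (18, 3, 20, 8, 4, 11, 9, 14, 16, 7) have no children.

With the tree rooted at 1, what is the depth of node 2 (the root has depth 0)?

Climbing from 2 to the root: 2 – 6 – 15 – 13 – 1. That's 4 steps.

4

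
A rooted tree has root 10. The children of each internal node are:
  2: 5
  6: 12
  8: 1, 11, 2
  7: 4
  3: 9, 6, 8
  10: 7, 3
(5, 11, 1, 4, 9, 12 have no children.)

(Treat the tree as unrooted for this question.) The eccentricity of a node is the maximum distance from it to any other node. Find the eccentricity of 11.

The node farthest from 11 is 4, via 11–8–3–10–7–4 — 5 edges.

5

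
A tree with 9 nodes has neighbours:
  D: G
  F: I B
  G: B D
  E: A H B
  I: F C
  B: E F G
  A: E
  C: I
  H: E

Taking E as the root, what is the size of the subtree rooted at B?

Descendants of B (including itself): B, F, G, I, D, C. That's 6.

6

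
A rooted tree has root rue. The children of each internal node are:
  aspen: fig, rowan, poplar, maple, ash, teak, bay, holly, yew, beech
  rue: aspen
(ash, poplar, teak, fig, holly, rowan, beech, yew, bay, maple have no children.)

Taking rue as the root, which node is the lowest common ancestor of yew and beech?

aspen

yew's ancestor chain is yew, aspen, rue and beech's is beech, aspen, rue; they first meet at aspen.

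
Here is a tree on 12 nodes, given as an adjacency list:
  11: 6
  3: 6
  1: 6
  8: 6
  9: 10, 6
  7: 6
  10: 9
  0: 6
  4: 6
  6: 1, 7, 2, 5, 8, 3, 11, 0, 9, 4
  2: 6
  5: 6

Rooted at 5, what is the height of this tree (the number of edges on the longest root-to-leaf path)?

A deepest node is 10, reached by 5–6–9–10.
That path has 3 edges, so the height is 3.

3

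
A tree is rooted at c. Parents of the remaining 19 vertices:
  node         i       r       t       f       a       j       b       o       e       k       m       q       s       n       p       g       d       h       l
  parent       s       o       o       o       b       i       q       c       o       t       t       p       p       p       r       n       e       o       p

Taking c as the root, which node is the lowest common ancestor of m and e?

o

m's ancestor chain is m, t, o, c and e's is e, o, c; they first meet at o.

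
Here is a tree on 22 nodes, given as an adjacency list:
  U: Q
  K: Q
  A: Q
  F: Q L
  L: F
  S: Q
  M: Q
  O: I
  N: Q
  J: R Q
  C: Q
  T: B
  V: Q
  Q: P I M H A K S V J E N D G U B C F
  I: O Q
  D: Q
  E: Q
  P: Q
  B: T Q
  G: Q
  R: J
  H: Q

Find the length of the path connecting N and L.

The path is N – Q – F – L, which has 3 edges.

3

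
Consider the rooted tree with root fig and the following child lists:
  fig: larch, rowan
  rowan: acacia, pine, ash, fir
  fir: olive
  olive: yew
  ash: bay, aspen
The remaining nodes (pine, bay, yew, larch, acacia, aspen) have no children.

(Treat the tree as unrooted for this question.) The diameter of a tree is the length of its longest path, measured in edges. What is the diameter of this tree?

A longest path is yew – olive – fir – rowan – ash – bay, with 5 edges.

5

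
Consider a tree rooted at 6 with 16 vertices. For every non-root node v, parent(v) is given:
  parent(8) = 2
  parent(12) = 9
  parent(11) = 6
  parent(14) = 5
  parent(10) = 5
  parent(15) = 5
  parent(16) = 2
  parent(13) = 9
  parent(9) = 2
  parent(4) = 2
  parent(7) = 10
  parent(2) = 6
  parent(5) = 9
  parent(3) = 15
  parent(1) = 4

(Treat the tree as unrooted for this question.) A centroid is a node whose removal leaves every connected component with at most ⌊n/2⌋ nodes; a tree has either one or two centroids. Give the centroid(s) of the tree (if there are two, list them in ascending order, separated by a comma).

9

Removing 9 splits the tree into components of sizes 7, 6, 1, 1; the largest is 7 ≤ ⌊16/2⌋ = 8.
Every other node leaves some component of size > 8, so the centroid is unique.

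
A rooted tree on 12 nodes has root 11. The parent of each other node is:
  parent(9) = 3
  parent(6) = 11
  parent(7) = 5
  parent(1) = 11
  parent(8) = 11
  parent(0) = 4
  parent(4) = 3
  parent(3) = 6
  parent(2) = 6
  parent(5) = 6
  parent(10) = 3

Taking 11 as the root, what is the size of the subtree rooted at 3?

The subtree rooted at 3 contains: 3, 4, 9, 10, 0 — 5 nodes.

5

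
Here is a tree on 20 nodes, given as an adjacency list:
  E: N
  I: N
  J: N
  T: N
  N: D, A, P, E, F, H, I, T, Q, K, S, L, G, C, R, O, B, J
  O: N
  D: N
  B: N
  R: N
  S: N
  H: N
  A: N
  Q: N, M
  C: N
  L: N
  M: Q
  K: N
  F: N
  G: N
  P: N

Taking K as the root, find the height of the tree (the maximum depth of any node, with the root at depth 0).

3

The longest root-to-leaf path is K → N → Q → M (3 edges).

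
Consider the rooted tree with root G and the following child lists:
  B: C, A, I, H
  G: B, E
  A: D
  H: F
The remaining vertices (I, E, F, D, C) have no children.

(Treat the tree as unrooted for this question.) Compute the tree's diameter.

BFS from D reaches E last, at distance 4; BFS from E confirms no node is farther.
Path: D–A–B–G–E.

4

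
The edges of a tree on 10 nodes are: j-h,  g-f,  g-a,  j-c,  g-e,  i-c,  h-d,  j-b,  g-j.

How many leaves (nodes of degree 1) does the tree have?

The leaves are a, b, d, e, f, i.
That is 6 leaves.

6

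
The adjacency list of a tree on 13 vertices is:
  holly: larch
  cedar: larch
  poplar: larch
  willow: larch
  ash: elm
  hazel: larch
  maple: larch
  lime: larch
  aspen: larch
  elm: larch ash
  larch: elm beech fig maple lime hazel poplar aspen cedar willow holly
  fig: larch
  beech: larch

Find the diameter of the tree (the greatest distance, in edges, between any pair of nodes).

BFS from ash reaches cedar last, at distance 3; BFS from cedar confirms no node is farther.
Path: ash - elm - larch - cedar.

3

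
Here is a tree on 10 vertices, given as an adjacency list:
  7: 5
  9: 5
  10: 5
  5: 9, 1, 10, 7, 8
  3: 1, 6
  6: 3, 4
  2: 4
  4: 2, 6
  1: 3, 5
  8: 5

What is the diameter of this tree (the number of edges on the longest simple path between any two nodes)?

6

A longest path is 8 - 5 - 1 - 3 - 6 - 4 - 2, with 6 edges.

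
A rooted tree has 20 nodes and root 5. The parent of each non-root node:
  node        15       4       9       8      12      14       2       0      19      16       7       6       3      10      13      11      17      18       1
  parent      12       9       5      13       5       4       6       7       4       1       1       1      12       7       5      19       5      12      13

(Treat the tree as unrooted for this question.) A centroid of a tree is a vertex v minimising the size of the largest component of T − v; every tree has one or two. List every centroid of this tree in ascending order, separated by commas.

5

Removing 5 splits the tree into components of sizes 9, 5, 4, 1; the largest is 9 ≤ ⌊20/2⌋ = 10.
No neighbour of 5 does as well, so 5 is the unique centroid.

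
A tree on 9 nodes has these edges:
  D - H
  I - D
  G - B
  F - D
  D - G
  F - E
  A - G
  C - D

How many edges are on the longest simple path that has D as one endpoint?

Distances from D peak at 2, attained at B (E, A also at distance 2).
D–G–B

2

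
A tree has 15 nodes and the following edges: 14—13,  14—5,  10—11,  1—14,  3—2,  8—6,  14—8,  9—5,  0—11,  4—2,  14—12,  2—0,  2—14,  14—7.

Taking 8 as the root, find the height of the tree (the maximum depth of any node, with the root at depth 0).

5

The longest root-to-leaf path is 8 → 14 → 2 → 0 → 11 → 10 (5 edges).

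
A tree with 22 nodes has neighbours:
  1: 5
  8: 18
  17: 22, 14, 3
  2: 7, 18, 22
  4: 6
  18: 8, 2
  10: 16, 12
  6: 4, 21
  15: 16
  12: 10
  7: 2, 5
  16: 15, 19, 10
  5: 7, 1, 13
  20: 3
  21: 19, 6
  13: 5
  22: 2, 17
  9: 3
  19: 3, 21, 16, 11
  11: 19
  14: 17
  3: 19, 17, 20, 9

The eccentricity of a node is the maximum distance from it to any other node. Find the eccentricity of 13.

10

A farthest node from 13 is 4 (12 also at distance 10).
The path 13–5–7–2–22–17–3–19–21–6–4 has 10 edges.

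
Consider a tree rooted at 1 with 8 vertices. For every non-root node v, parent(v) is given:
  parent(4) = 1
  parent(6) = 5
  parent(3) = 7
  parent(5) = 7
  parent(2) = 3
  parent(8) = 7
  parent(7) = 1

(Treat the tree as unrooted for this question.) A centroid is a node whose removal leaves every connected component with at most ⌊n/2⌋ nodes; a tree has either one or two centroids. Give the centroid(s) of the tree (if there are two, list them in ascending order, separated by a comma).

Delete 7: the remaining components have sizes 2, 2, 2, 1. Max 2 ≤ 4, so 7 is a centroid.
No neighbour of 7 does as well, so 7 is the unique centroid.

7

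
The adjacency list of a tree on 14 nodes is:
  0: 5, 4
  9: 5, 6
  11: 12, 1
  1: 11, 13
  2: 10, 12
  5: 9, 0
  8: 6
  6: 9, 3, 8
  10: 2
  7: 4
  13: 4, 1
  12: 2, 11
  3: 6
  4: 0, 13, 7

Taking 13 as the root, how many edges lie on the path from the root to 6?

Path from 13 to 6: 13 → 4 → 0 → 5 → 9 → 6, which has 5 edges.

5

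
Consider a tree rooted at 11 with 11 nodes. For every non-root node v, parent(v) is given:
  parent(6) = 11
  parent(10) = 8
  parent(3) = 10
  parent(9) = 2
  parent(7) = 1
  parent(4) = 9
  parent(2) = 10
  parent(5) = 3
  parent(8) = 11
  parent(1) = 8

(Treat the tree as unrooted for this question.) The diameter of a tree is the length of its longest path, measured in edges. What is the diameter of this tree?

6

BFS from 4 reaches 7 last, at distance 6; BFS from 7 confirms no node is farther.
Path: 4 – 9 – 2 – 10 – 8 – 1 – 7.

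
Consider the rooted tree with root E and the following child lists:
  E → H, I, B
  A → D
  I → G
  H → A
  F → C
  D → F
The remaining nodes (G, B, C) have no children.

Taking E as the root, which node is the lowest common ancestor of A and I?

E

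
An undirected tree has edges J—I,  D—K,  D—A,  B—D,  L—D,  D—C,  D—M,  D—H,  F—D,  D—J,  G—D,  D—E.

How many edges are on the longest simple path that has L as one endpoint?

3

Distances from L peak at 3, attained at I.
L-D-J-I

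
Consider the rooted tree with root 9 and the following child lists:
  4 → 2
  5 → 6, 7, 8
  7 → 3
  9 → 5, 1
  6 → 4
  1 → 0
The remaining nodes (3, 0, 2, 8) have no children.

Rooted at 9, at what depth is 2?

Path from 9 to 2: 9 → 5 → 6 → 4 → 2, which has 4 edges.

4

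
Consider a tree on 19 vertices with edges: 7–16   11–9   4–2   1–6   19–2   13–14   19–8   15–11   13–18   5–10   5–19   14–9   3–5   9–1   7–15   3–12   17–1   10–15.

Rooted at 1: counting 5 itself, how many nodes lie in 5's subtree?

7

5's subtree: {5, 19, 3, 2, 8, 12, 4}, size 7.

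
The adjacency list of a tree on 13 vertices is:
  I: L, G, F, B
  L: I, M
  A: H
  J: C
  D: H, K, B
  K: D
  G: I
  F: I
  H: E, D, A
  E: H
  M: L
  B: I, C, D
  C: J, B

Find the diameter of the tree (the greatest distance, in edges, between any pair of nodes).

6

Starting from A, a farthest node is M at distance 6.
One longest path: A-H-D-B-I-L-M.
So the diameter is 6.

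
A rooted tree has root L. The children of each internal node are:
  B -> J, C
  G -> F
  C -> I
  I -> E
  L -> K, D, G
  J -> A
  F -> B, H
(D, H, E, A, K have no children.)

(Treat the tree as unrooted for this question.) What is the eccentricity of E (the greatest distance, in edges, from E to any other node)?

7

The node farthest from E is D (K also at distance 7), via E–I–C–B–F–G–L–D — 7 edges.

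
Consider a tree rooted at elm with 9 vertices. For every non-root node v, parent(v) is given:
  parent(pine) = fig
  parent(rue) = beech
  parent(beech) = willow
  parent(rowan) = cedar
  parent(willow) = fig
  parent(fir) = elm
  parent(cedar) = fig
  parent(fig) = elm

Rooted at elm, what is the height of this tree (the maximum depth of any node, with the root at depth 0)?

4

The longest root-to-leaf path is elm → fig → willow → beech → rue (4 edges).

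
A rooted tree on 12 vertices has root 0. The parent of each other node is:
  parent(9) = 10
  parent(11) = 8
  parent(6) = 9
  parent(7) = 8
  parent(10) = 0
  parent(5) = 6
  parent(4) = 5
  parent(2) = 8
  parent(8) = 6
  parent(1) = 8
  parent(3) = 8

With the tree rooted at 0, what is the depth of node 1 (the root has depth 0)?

Climbing from 1 to the root: 1 – 8 – 6 – 9 – 10 – 0. That's 5 steps.

5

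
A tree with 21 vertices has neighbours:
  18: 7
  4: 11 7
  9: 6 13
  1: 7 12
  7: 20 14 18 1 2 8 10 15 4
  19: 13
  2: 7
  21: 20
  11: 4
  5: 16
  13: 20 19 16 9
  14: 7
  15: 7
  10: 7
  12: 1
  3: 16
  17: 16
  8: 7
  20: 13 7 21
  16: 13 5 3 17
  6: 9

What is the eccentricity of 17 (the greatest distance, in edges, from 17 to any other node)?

6

Distances from 17 peak at 6, attained at 12 (11 also at distance 6).
17 – 16 – 13 – 20 – 7 – 1 – 12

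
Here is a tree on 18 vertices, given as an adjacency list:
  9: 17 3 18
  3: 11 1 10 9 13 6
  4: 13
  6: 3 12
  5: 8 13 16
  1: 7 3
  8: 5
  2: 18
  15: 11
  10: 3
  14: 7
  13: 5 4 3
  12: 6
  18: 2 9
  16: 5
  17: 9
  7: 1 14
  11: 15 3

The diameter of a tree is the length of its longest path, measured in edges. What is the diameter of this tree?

6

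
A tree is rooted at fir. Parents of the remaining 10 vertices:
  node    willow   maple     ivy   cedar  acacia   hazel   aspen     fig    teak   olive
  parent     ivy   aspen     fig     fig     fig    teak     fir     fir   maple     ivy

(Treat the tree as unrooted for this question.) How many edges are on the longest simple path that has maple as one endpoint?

5

Distances from maple peak at 5, attained at willow (olive also at distance 5).
maple-aspen-fir-fig-ivy-willow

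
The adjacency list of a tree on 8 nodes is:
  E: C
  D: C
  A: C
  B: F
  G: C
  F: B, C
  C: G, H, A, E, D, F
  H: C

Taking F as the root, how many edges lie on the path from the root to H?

Climbing from H to the root: H – C – F. That's 2 steps.

2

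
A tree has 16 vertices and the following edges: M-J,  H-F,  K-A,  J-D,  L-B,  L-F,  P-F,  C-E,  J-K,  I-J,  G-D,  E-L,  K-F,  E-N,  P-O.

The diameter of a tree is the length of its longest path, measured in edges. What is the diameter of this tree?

BFS from C reaches G last, at distance 7; BFS from G confirms no node is farther.
Path: C – E – L – F – K – J – D – G.

7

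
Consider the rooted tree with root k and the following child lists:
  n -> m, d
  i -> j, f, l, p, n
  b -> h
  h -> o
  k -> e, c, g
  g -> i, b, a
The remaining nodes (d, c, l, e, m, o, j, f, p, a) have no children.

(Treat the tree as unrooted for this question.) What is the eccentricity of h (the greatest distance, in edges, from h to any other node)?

Distances from h peak at 5, attained at d (m also at distance 5).
h–b–g–i–n–d

5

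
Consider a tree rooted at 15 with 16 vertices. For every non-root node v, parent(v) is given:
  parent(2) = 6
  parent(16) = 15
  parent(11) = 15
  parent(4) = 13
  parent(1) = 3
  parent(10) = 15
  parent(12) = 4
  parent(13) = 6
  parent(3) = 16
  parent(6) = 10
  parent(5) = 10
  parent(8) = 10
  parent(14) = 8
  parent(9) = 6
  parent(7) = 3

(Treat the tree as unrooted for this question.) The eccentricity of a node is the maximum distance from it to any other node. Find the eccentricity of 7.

The node farthest from 7 is 12, via 7-3-16-15-10-6-13-4-12 — 8 edges.

8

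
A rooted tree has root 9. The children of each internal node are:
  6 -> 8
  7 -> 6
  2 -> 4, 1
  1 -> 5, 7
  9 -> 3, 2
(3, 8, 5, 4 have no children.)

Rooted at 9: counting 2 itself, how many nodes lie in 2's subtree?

7

Descendants of 2 (including itself): 2, 1, 4, 7, 5, 6, 8. That's 7.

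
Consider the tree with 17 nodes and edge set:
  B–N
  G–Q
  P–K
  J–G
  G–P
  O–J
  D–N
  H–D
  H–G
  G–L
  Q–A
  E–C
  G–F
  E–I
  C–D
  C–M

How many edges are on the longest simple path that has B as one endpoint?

6

The node farthest from B is O (K, A also at distance 6), via B-N-D-H-G-J-O — 6 edges.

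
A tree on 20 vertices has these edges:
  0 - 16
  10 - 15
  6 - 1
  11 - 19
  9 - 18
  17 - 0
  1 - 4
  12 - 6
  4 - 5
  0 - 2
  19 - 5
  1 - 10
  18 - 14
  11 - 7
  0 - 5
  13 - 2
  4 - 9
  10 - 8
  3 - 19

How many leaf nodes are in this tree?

Degree-1 nodes: 3, 7, 8, 12, 13, 14, 15, 16, 17 — 9 of them.

9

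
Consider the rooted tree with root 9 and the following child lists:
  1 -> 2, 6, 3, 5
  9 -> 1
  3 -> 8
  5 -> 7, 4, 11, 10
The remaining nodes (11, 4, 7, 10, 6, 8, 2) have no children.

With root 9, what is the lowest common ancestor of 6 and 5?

6's ancestor chain is 6, 1, 9 and 5's is 5, 1, 9; they first meet at 1.

1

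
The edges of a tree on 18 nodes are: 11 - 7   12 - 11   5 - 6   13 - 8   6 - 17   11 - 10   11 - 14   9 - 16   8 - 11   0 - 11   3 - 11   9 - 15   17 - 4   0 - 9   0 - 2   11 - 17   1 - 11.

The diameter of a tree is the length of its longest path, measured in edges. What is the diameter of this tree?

6

A longest path is 5 – 6 – 17 – 11 – 0 – 9 – 15, with 6 edges.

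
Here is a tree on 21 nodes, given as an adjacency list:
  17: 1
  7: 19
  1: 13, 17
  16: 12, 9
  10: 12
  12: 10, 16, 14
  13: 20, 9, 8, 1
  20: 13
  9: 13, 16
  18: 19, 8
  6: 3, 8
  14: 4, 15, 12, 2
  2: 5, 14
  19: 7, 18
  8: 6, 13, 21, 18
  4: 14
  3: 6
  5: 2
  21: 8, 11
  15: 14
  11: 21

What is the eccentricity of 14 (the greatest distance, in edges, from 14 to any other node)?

The node farthest from 14 is 7, via 14–12–16–9–13–8–18–19–7 — 8 edges.

8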